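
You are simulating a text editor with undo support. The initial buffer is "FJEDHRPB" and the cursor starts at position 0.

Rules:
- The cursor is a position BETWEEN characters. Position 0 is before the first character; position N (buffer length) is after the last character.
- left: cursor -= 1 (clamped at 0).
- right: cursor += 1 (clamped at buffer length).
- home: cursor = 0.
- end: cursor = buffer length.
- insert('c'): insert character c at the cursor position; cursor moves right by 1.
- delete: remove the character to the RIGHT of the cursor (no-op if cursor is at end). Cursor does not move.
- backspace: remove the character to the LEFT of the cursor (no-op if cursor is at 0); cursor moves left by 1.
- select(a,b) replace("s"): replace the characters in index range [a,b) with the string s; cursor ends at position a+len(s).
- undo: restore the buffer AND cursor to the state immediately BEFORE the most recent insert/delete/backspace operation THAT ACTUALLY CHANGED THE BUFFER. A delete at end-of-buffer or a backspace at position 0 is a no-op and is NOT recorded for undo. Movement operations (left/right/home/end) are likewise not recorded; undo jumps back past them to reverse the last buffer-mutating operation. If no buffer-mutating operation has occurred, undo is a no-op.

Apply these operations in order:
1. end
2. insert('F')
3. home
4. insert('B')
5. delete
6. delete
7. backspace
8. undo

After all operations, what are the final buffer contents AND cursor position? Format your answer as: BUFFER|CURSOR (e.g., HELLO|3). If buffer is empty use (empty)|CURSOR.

After op 1 (end): buf='FJEDHRPB' cursor=8
After op 2 (insert('F')): buf='FJEDHRPBF' cursor=9
After op 3 (home): buf='FJEDHRPBF' cursor=0
After op 4 (insert('B')): buf='BFJEDHRPBF' cursor=1
After op 5 (delete): buf='BJEDHRPBF' cursor=1
After op 6 (delete): buf='BEDHRPBF' cursor=1
After op 7 (backspace): buf='EDHRPBF' cursor=0
After op 8 (undo): buf='BEDHRPBF' cursor=1

Answer: BEDHRPBF|1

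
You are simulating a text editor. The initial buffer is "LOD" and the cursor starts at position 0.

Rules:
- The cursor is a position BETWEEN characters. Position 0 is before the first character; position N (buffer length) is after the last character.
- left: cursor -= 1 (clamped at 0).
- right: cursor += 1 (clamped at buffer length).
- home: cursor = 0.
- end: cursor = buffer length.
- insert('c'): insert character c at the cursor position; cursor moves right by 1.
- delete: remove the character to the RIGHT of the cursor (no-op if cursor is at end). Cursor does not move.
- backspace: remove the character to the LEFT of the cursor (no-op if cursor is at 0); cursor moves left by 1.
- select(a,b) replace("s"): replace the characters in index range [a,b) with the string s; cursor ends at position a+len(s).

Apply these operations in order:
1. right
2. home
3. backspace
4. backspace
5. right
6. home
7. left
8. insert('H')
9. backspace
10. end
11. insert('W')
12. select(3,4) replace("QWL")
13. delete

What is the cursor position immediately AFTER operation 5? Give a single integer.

Answer: 1

Derivation:
After op 1 (right): buf='LOD' cursor=1
After op 2 (home): buf='LOD' cursor=0
After op 3 (backspace): buf='LOD' cursor=0
After op 4 (backspace): buf='LOD' cursor=0
After op 5 (right): buf='LOD' cursor=1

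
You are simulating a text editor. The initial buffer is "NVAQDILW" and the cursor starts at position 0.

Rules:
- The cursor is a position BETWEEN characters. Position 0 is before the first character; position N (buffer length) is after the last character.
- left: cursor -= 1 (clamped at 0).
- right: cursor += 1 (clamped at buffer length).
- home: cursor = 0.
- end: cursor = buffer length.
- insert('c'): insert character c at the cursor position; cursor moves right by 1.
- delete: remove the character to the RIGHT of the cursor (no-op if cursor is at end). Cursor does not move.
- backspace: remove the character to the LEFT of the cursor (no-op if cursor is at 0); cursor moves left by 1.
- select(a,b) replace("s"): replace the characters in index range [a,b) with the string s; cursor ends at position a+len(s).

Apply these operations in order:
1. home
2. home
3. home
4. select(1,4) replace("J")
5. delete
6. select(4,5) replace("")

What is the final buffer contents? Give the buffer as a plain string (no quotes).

After op 1 (home): buf='NVAQDILW' cursor=0
After op 2 (home): buf='NVAQDILW' cursor=0
After op 3 (home): buf='NVAQDILW' cursor=0
After op 4 (select(1,4) replace("J")): buf='NJDILW' cursor=2
After op 5 (delete): buf='NJILW' cursor=2
After op 6 (select(4,5) replace("")): buf='NJIL' cursor=4

Answer: NJIL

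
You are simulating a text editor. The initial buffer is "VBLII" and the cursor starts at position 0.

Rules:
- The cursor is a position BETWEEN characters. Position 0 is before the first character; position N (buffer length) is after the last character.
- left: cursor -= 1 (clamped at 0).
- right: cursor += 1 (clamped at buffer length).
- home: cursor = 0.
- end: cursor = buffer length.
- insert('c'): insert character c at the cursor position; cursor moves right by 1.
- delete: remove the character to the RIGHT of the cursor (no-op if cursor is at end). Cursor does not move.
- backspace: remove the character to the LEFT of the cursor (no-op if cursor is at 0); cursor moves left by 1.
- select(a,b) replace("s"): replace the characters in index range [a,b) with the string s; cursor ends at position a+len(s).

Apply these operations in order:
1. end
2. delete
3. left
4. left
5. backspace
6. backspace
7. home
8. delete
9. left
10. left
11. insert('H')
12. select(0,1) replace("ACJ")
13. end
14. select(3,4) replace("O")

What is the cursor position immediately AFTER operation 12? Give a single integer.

Answer: 3

Derivation:
After op 1 (end): buf='VBLII' cursor=5
After op 2 (delete): buf='VBLII' cursor=5
After op 3 (left): buf='VBLII' cursor=4
After op 4 (left): buf='VBLII' cursor=3
After op 5 (backspace): buf='VBII' cursor=2
After op 6 (backspace): buf='VII' cursor=1
After op 7 (home): buf='VII' cursor=0
After op 8 (delete): buf='II' cursor=0
After op 9 (left): buf='II' cursor=0
After op 10 (left): buf='II' cursor=0
After op 11 (insert('H')): buf='HII' cursor=1
After op 12 (select(0,1) replace("ACJ")): buf='ACJII' cursor=3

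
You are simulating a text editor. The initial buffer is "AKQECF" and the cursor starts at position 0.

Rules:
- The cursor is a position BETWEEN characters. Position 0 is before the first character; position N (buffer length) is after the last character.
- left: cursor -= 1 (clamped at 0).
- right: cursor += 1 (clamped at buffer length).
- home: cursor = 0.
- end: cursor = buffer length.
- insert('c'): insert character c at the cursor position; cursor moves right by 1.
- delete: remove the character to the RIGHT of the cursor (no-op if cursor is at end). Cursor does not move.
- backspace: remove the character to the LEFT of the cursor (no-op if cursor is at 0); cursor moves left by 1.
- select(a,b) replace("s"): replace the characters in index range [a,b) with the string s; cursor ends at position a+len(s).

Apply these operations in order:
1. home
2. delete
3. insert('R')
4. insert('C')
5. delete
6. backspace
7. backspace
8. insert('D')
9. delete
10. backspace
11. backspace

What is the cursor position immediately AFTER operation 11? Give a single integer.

Answer: 0

Derivation:
After op 1 (home): buf='AKQECF' cursor=0
After op 2 (delete): buf='KQECF' cursor=0
After op 3 (insert('R')): buf='RKQECF' cursor=1
After op 4 (insert('C')): buf='RCKQECF' cursor=2
After op 5 (delete): buf='RCQECF' cursor=2
After op 6 (backspace): buf='RQECF' cursor=1
After op 7 (backspace): buf='QECF' cursor=0
After op 8 (insert('D')): buf='DQECF' cursor=1
After op 9 (delete): buf='DECF' cursor=1
After op 10 (backspace): buf='ECF' cursor=0
After op 11 (backspace): buf='ECF' cursor=0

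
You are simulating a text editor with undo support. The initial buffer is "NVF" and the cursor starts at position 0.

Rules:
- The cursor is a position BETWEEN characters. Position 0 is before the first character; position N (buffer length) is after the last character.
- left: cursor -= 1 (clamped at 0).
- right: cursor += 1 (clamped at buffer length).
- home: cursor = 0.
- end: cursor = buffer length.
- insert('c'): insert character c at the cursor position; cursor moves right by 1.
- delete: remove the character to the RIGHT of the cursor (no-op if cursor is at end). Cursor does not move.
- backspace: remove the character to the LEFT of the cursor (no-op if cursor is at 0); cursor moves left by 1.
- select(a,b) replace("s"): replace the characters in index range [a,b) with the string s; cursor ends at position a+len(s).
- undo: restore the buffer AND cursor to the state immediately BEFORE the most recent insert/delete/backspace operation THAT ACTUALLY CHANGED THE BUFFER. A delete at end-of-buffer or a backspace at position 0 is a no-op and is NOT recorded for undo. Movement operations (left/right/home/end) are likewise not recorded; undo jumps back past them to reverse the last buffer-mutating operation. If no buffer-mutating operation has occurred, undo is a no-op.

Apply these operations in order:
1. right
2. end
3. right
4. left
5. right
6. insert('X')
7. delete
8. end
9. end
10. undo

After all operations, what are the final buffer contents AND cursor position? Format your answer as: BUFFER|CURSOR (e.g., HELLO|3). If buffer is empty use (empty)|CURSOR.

After op 1 (right): buf='NVF' cursor=1
After op 2 (end): buf='NVF' cursor=3
After op 3 (right): buf='NVF' cursor=3
After op 4 (left): buf='NVF' cursor=2
After op 5 (right): buf='NVF' cursor=3
After op 6 (insert('X')): buf='NVFX' cursor=4
After op 7 (delete): buf='NVFX' cursor=4
After op 8 (end): buf='NVFX' cursor=4
After op 9 (end): buf='NVFX' cursor=4
After op 10 (undo): buf='NVF' cursor=3

Answer: NVF|3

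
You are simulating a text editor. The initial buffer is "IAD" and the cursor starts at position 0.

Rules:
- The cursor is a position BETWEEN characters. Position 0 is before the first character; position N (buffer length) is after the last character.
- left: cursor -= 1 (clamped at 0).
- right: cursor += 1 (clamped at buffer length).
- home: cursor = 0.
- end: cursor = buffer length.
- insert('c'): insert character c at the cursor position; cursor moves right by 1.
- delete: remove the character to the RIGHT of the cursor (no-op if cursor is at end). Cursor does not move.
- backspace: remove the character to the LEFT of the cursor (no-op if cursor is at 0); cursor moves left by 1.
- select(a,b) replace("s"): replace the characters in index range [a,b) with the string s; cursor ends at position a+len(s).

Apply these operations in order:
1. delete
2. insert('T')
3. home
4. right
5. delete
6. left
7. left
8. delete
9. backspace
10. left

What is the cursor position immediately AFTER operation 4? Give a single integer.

After op 1 (delete): buf='AD' cursor=0
After op 2 (insert('T')): buf='TAD' cursor=1
After op 3 (home): buf='TAD' cursor=0
After op 4 (right): buf='TAD' cursor=1

Answer: 1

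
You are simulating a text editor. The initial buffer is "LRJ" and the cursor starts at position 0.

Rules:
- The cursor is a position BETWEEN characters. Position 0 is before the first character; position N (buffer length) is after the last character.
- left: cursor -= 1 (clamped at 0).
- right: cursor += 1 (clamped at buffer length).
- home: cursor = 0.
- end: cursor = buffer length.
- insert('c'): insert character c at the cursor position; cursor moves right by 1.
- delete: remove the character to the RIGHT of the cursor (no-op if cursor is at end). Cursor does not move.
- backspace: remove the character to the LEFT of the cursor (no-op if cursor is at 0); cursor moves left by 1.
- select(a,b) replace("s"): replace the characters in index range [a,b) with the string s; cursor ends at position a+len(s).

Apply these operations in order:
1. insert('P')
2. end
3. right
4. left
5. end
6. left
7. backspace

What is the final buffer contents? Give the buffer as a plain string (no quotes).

After op 1 (insert('P')): buf='PLRJ' cursor=1
After op 2 (end): buf='PLRJ' cursor=4
After op 3 (right): buf='PLRJ' cursor=4
After op 4 (left): buf='PLRJ' cursor=3
After op 5 (end): buf='PLRJ' cursor=4
After op 6 (left): buf='PLRJ' cursor=3
After op 7 (backspace): buf='PLJ' cursor=2

Answer: PLJ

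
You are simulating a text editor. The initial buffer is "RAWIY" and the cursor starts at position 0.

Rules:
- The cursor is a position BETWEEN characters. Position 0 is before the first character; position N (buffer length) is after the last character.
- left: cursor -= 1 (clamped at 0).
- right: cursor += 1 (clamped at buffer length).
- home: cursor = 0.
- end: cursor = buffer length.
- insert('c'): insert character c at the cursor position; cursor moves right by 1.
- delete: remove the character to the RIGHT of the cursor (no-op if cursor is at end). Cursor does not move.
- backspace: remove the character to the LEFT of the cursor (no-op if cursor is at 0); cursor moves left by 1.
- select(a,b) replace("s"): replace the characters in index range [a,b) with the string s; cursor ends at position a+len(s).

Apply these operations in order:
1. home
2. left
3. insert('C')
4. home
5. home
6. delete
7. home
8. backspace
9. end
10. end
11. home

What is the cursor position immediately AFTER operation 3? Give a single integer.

After op 1 (home): buf='RAWIY' cursor=0
After op 2 (left): buf='RAWIY' cursor=0
After op 3 (insert('C')): buf='CRAWIY' cursor=1

Answer: 1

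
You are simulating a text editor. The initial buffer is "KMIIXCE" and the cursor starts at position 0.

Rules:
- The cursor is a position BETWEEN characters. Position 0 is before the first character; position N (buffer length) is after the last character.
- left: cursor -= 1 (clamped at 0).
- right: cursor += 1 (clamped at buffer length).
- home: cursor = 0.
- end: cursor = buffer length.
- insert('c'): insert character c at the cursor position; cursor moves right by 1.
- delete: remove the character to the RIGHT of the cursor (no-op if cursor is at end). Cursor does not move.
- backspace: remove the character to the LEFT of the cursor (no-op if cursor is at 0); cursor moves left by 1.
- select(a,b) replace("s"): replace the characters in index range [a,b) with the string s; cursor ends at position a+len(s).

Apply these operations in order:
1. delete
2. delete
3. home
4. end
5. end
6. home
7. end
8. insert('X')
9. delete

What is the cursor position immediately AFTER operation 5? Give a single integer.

After op 1 (delete): buf='MIIXCE' cursor=0
After op 2 (delete): buf='IIXCE' cursor=0
After op 3 (home): buf='IIXCE' cursor=0
After op 4 (end): buf='IIXCE' cursor=5
After op 5 (end): buf='IIXCE' cursor=5

Answer: 5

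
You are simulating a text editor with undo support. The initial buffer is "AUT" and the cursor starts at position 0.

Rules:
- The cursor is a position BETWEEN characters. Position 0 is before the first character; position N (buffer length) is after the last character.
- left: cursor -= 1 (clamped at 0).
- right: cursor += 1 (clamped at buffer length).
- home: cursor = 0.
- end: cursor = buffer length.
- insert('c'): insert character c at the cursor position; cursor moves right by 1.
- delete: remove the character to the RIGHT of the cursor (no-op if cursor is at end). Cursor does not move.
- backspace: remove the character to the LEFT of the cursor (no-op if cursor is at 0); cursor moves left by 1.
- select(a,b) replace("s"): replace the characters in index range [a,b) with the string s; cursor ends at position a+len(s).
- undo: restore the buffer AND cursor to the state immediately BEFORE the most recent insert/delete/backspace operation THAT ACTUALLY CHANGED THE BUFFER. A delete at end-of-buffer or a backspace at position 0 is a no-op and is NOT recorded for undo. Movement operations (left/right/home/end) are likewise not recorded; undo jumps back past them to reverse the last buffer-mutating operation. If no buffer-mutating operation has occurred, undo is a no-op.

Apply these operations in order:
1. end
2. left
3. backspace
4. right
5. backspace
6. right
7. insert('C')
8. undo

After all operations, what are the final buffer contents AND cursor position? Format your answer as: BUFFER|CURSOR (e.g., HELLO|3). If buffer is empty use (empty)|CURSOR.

After op 1 (end): buf='AUT' cursor=3
After op 2 (left): buf='AUT' cursor=2
After op 3 (backspace): buf='AT' cursor=1
After op 4 (right): buf='AT' cursor=2
After op 5 (backspace): buf='A' cursor=1
After op 6 (right): buf='A' cursor=1
After op 7 (insert('C')): buf='AC' cursor=2
After op 8 (undo): buf='A' cursor=1

Answer: A|1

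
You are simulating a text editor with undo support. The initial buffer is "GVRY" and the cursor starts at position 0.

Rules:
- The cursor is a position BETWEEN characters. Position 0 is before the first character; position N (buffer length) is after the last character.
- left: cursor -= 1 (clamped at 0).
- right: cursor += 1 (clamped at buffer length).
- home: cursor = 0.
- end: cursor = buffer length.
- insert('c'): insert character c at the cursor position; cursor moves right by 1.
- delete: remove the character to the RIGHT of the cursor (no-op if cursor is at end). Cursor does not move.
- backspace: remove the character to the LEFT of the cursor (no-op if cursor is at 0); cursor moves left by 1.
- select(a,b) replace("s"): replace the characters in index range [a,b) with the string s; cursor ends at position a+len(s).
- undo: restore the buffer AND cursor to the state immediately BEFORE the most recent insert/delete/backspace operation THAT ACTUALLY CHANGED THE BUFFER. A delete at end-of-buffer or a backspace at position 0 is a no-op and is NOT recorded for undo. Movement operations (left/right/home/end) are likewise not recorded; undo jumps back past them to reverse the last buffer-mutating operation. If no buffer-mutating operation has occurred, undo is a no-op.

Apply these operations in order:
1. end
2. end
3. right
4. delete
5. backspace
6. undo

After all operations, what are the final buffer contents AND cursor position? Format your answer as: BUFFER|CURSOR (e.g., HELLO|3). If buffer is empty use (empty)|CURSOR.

Answer: GVRY|4

Derivation:
After op 1 (end): buf='GVRY' cursor=4
After op 2 (end): buf='GVRY' cursor=4
After op 3 (right): buf='GVRY' cursor=4
After op 4 (delete): buf='GVRY' cursor=4
After op 5 (backspace): buf='GVR' cursor=3
After op 6 (undo): buf='GVRY' cursor=4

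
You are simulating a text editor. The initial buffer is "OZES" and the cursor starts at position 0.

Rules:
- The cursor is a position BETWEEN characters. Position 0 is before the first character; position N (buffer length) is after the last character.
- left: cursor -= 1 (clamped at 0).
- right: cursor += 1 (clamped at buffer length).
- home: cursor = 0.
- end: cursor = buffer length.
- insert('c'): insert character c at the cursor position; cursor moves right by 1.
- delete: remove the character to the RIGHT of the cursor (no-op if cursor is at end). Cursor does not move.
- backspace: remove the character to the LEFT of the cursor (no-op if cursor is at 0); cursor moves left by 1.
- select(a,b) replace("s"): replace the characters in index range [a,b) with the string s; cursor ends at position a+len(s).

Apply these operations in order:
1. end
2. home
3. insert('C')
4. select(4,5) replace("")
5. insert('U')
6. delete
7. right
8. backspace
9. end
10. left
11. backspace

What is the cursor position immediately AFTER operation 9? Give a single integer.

After op 1 (end): buf='OZES' cursor=4
After op 2 (home): buf='OZES' cursor=0
After op 3 (insert('C')): buf='COZES' cursor=1
After op 4 (select(4,5) replace("")): buf='COZE' cursor=4
After op 5 (insert('U')): buf='COZEU' cursor=5
After op 6 (delete): buf='COZEU' cursor=5
After op 7 (right): buf='COZEU' cursor=5
After op 8 (backspace): buf='COZE' cursor=4
After op 9 (end): buf='COZE' cursor=4

Answer: 4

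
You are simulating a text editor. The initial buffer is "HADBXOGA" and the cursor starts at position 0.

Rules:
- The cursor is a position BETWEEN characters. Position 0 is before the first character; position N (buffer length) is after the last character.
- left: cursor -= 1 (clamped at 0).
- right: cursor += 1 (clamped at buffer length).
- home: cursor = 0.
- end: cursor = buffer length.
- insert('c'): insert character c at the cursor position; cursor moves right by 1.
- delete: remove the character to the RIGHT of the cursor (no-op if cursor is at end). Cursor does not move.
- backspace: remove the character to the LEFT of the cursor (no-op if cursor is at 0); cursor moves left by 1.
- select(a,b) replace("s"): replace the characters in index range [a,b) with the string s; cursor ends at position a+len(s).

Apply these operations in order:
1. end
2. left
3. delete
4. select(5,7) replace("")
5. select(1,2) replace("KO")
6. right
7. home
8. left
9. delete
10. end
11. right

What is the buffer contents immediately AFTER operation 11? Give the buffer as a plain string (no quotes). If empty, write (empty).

After op 1 (end): buf='HADBXOGA' cursor=8
After op 2 (left): buf='HADBXOGA' cursor=7
After op 3 (delete): buf='HADBXOG' cursor=7
After op 4 (select(5,7) replace("")): buf='HADBX' cursor=5
After op 5 (select(1,2) replace("KO")): buf='HKODBX' cursor=3
After op 6 (right): buf='HKODBX' cursor=4
After op 7 (home): buf='HKODBX' cursor=0
After op 8 (left): buf='HKODBX' cursor=0
After op 9 (delete): buf='KODBX' cursor=0
After op 10 (end): buf='KODBX' cursor=5
After op 11 (right): buf='KODBX' cursor=5

Answer: KODBX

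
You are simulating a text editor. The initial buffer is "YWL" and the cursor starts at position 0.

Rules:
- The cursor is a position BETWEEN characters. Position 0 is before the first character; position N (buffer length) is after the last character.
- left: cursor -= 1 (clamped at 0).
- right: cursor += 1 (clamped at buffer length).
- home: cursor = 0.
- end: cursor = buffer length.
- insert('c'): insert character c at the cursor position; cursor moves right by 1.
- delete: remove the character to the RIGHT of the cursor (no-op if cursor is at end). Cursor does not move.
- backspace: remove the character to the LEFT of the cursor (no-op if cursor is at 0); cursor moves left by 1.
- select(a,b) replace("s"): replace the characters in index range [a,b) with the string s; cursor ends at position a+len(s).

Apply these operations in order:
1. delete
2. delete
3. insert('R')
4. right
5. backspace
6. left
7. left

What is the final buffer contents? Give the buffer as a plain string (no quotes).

Answer: R

Derivation:
After op 1 (delete): buf='WL' cursor=0
After op 2 (delete): buf='L' cursor=0
After op 3 (insert('R')): buf='RL' cursor=1
After op 4 (right): buf='RL' cursor=2
After op 5 (backspace): buf='R' cursor=1
After op 6 (left): buf='R' cursor=0
After op 7 (left): buf='R' cursor=0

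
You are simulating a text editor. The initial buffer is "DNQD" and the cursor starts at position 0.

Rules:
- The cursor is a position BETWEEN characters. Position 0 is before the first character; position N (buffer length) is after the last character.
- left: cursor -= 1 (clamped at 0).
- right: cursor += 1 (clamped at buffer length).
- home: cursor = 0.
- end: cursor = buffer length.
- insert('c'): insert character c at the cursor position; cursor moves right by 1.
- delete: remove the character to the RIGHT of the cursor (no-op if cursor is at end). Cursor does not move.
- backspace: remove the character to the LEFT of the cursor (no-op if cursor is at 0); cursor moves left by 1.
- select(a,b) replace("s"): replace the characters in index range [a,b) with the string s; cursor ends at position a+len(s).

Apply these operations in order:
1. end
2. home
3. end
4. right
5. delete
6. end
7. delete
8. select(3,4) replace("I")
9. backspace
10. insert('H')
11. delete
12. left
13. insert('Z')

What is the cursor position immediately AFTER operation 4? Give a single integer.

Answer: 4

Derivation:
After op 1 (end): buf='DNQD' cursor=4
After op 2 (home): buf='DNQD' cursor=0
After op 3 (end): buf='DNQD' cursor=4
After op 4 (right): buf='DNQD' cursor=4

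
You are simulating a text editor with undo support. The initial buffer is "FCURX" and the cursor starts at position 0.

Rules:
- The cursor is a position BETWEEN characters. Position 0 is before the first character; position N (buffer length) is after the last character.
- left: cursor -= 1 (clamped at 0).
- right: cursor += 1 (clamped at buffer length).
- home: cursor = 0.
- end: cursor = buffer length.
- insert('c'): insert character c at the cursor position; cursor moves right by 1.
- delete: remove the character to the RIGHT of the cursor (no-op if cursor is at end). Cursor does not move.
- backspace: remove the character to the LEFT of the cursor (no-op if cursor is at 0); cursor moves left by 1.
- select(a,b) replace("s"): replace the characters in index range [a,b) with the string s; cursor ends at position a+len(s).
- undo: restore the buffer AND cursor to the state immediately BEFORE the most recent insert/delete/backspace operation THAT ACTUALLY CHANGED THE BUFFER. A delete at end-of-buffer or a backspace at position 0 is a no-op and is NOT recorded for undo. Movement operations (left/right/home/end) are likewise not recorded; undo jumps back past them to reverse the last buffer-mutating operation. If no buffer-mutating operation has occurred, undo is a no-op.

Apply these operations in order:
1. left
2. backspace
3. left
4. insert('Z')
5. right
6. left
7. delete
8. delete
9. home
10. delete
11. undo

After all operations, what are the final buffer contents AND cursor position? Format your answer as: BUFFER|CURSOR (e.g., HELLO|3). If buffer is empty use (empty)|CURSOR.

Answer: ZURX|0

Derivation:
After op 1 (left): buf='FCURX' cursor=0
After op 2 (backspace): buf='FCURX' cursor=0
After op 3 (left): buf='FCURX' cursor=0
After op 4 (insert('Z')): buf='ZFCURX' cursor=1
After op 5 (right): buf='ZFCURX' cursor=2
After op 6 (left): buf='ZFCURX' cursor=1
After op 7 (delete): buf='ZCURX' cursor=1
After op 8 (delete): buf='ZURX' cursor=1
After op 9 (home): buf='ZURX' cursor=0
After op 10 (delete): buf='URX' cursor=0
After op 11 (undo): buf='ZURX' cursor=0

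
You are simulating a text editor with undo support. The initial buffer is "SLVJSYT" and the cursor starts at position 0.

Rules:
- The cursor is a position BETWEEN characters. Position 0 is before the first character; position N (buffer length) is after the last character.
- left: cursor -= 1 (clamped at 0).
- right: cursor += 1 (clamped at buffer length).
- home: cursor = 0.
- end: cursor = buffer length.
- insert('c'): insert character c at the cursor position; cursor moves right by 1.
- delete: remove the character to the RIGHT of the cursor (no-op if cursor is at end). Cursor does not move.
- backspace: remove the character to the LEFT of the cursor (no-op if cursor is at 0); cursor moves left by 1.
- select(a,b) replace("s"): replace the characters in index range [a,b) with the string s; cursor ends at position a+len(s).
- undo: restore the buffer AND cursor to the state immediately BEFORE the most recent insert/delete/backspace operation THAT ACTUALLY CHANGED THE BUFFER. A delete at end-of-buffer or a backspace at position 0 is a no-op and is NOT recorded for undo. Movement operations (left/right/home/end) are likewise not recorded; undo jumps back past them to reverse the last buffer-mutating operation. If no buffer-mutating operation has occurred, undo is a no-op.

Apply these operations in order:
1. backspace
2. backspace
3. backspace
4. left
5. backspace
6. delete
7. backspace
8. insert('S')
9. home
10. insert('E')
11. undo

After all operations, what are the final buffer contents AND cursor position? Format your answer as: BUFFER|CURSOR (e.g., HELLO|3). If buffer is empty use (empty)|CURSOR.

Answer: SLVJSYT|0

Derivation:
After op 1 (backspace): buf='SLVJSYT' cursor=0
After op 2 (backspace): buf='SLVJSYT' cursor=0
After op 3 (backspace): buf='SLVJSYT' cursor=0
After op 4 (left): buf='SLVJSYT' cursor=0
After op 5 (backspace): buf='SLVJSYT' cursor=0
After op 6 (delete): buf='LVJSYT' cursor=0
After op 7 (backspace): buf='LVJSYT' cursor=0
After op 8 (insert('S')): buf='SLVJSYT' cursor=1
After op 9 (home): buf='SLVJSYT' cursor=0
After op 10 (insert('E')): buf='ESLVJSYT' cursor=1
After op 11 (undo): buf='SLVJSYT' cursor=0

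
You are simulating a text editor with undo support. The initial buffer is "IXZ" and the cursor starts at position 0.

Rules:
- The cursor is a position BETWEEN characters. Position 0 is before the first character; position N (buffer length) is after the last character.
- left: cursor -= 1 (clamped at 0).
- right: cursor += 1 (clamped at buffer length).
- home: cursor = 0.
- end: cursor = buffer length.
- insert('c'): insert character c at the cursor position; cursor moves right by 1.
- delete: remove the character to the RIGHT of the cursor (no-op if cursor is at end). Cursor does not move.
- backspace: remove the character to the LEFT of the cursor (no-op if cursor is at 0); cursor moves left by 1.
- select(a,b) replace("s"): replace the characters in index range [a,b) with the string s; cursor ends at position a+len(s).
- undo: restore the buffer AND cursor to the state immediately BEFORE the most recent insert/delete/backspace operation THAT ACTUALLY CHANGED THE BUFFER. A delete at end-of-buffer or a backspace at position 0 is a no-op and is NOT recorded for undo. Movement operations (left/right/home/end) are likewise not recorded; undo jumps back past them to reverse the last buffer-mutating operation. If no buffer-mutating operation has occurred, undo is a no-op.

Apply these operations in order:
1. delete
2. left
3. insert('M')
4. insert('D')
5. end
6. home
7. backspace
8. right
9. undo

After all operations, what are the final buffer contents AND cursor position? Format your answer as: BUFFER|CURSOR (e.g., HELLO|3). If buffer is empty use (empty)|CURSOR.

Answer: MXZ|1

Derivation:
After op 1 (delete): buf='XZ' cursor=0
After op 2 (left): buf='XZ' cursor=0
After op 3 (insert('M')): buf='MXZ' cursor=1
After op 4 (insert('D')): buf='MDXZ' cursor=2
After op 5 (end): buf='MDXZ' cursor=4
After op 6 (home): buf='MDXZ' cursor=0
After op 7 (backspace): buf='MDXZ' cursor=0
After op 8 (right): buf='MDXZ' cursor=1
After op 9 (undo): buf='MXZ' cursor=1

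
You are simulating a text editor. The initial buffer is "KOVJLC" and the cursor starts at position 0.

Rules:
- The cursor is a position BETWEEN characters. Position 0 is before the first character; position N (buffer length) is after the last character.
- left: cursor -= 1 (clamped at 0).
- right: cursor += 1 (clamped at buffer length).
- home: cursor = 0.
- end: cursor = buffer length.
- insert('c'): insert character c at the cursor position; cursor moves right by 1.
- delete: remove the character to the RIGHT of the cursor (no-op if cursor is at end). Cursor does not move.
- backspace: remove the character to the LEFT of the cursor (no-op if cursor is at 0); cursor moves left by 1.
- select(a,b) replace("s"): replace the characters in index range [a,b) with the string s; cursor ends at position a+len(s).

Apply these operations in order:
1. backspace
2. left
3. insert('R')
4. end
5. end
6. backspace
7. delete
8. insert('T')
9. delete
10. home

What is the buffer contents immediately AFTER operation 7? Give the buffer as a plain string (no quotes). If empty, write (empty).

After op 1 (backspace): buf='KOVJLC' cursor=0
After op 2 (left): buf='KOVJLC' cursor=0
After op 3 (insert('R')): buf='RKOVJLC' cursor=1
After op 4 (end): buf='RKOVJLC' cursor=7
After op 5 (end): buf='RKOVJLC' cursor=7
After op 6 (backspace): buf='RKOVJL' cursor=6
After op 7 (delete): buf='RKOVJL' cursor=6

Answer: RKOVJL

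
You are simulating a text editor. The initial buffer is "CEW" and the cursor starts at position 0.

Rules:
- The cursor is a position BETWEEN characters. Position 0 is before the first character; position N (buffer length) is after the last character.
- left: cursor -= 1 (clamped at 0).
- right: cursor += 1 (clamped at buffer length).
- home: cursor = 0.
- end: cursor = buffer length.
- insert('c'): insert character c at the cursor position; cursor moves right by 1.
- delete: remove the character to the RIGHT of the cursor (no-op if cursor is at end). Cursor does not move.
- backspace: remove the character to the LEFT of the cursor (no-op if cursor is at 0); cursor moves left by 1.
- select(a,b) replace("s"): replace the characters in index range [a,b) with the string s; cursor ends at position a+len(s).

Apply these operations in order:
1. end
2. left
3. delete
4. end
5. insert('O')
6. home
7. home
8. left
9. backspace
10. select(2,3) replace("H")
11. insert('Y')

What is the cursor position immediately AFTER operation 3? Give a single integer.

After op 1 (end): buf='CEW' cursor=3
After op 2 (left): buf='CEW' cursor=2
After op 3 (delete): buf='CE' cursor=2

Answer: 2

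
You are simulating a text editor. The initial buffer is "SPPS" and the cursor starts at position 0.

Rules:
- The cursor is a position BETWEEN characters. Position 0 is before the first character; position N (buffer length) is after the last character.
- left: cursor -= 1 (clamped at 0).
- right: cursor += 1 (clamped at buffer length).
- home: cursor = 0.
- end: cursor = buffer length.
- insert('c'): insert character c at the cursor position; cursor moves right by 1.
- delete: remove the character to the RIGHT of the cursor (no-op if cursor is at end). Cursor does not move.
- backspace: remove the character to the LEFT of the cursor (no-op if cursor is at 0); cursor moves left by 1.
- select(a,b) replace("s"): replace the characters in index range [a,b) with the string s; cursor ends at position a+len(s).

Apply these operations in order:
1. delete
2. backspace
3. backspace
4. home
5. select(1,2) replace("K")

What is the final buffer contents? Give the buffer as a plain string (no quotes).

Answer: PKS

Derivation:
After op 1 (delete): buf='PPS' cursor=0
After op 2 (backspace): buf='PPS' cursor=0
After op 3 (backspace): buf='PPS' cursor=0
After op 4 (home): buf='PPS' cursor=0
After op 5 (select(1,2) replace("K")): buf='PKS' cursor=2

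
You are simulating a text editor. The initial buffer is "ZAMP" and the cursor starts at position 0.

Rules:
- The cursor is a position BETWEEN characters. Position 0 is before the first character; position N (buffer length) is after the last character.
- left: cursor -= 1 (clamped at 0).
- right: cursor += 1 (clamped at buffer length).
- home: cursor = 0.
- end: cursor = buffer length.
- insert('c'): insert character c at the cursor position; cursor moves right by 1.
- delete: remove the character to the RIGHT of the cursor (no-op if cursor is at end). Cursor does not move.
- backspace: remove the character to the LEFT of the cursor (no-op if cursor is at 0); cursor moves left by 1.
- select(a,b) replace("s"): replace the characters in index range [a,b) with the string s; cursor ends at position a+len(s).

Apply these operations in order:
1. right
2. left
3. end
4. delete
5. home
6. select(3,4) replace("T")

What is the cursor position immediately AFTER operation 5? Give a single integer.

After op 1 (right): buf='ZAMP' cursor=1
After op 2 (left): buf='ZAMP' cursor=0
After op 3 (end): buf='ZAMP' cursor=4
After op 4 (delete): buf='ZAMP' cursor=4
After op 5 (home): buf='ZAMP' cursor=0

Answer: 0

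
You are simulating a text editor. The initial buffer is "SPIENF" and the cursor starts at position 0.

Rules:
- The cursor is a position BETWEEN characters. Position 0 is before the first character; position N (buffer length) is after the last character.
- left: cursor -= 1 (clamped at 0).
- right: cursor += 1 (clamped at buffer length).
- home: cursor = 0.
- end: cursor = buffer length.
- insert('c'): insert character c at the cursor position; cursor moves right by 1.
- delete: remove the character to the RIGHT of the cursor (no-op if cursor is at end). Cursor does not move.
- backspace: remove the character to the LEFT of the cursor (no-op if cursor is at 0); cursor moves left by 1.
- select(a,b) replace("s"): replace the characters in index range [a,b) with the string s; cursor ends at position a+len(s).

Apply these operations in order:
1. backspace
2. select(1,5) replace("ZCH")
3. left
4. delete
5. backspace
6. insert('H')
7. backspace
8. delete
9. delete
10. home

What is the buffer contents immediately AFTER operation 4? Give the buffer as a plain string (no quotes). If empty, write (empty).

Answer: SZCF

Derivation:
After op 1 (backspace): buf='SPIENF' cursor=0
After op 2 (select(1,5) replace("ZCH")): buf='SZCHF' cursor=4
After op 3 (left): buf='SZCHF' cursor=3
After op 4 (delete): buf='SZCF' cursor=3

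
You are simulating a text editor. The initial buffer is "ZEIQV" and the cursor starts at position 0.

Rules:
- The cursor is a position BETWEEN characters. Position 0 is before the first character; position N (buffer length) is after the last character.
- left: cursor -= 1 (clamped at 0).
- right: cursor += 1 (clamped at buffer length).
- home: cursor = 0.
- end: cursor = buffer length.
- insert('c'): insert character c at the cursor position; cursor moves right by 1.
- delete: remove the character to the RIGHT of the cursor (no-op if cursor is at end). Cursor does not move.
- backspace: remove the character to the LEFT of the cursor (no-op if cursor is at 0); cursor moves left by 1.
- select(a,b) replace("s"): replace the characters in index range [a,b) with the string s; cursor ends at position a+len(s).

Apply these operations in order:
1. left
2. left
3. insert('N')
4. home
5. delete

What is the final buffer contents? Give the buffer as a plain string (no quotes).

After op 1 (left): buf='ZEIQV' cursor=0
After op 2 (left): buf='ZEIQV' cursor=0
After op 3 (insert('N')): buf='NZEIQV' cursor=1
After op 4 (home): buf='NZEIQV' cursor=0
After op 5 (delete): buf='ZEIQV' cursor=0

Answer: ZEIQV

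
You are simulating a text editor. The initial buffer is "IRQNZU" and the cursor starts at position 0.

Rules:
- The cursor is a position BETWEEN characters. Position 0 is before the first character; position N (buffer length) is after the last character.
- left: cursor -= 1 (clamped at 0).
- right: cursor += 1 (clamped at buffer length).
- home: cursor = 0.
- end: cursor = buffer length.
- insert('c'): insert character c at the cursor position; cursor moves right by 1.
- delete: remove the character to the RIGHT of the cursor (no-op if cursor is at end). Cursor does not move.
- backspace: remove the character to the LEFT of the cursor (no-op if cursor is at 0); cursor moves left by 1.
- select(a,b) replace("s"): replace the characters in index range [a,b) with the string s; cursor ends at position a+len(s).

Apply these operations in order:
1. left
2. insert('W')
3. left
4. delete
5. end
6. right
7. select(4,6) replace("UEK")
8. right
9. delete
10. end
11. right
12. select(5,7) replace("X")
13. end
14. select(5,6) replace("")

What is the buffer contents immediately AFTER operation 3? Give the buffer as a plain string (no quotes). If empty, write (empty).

Answer: WIRQNZU

Derivation:
After op 1 (left): buf='IRQNZU' cursor=0
After op 2 (insert('W')): buf='WIRQNZU' cursor=1
After op 3 (left): buf='WIRQNZU' cursor=0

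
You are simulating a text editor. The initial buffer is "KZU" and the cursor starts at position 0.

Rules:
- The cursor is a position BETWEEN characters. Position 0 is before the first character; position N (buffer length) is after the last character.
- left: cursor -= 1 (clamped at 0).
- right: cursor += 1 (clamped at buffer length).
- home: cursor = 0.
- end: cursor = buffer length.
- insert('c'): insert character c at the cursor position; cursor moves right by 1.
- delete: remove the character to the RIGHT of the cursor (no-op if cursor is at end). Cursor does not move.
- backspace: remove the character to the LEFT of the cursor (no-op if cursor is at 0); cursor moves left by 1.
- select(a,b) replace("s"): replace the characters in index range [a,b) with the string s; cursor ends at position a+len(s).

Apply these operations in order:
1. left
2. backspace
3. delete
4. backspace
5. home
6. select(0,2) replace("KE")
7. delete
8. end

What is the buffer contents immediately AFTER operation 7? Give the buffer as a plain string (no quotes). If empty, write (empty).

Answer: KE

Derivation:
After op 1 (left): buf='KZU' cursor=0
After op 2 (backspace): buf='KZU' cursor=0
After op 3 (delete): buf='ZU' cursor=0
After op 4 (backspace): buf='ZU' cursor=0
After op 5 (home): buf='ZU' cursor=0
After op 6 (select(0,2) replace("KE")): buf='KE' cursor=2
After op 7 (delete): buf='KE' cursor=2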